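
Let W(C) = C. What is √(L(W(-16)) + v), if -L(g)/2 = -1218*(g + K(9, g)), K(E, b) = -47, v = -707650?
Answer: I*√861118 ≈ 927.96*I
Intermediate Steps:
L(g) = -114492 + 2436*g (L(g) = -(-2436)*(g - 47) = -(-2436)*(-47 + g) = -2*(57246 - 1218*g) = -114492 + 2436*g)
√(L(W(-16)) + v) = √((-114492 + 2436*(-16)) - 707650) = √((-114492 - 38976) - 707650) = √(-153468 - 707650) = √(-861118) = I*√861118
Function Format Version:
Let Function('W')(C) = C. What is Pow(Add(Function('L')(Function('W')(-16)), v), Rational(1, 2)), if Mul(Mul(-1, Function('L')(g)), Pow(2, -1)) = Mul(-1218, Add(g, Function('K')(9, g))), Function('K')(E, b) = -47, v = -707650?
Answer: Mul(I, Pow(861118, Rational(1, 2))) ≈ Mul(927.96, I)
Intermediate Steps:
Function('L')(g) = Add(-114492, Mul(2436, g)) (Function('L')(g) = Mul(-2, Mul(-1218, Add(g, -47))) = Mul(-2, Mul(-1218, Add(-47, g))) = Mul(-2, Add(57246, Mul(-1218, g))) = Add(-114492, Mul(2436, g)))
Pow(Add(Function('L')(Function('W')(-16)), v), Rational(1, 2)) = Pow(Add(Add(-114492, Mul(2436, -16)), -707650), Rational(1, 2)) = Pow(Add(Add(-114492, -38976), -707650), Rational(1, 2)) = Pow(Add(-153468, -707650), Rational(1, 2)) = Pow(-861118, Rational(1, 2)) = Mul(I, Pow(861118, Rational(1, 2)))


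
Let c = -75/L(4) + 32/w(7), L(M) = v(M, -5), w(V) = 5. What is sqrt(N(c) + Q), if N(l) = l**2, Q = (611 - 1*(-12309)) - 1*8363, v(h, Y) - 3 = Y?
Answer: sqrt(648421)/10 ≈ 80.525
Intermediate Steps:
v(h, Y) = 3 + Y
L(M) = -2 (L(M) = 3 - 5 = -2)
Q = 4557 (Q = (611 + 12309) - 8363 = 12920 - 8363 = 4557)
c = 439/10 (c = -75/(-2) + 32/5 = -75*(-1/2) + 32*(1/5) = 75/2 + 32/5 = 439/10 ≈ 43.900)
sqrt(N(c) + Q) = sqrt((439/10)**2 + 4557) = sqrt(192721/100 + 4557) = sqrt(648421/100) = sqrt(648421)/10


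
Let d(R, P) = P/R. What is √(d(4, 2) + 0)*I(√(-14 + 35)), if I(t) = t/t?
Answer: √2/2 ≈ 0.70711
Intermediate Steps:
I(t) = 1
√(d(4, 2) + 0)*I(√(-14 + 35)) = √(2/4 + 0)*1 = √(2*(¼) + 0)*1 = √(½ + 0)*1 = √(½)*1 = (√2/2)*1 = √2/2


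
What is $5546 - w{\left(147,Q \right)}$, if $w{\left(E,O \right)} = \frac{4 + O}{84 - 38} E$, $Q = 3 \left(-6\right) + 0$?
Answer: $\frac{128587}{23} \approx 5590.7$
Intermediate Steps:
$Q = -18$ ($Q = -18 + 0 = -18$)
$w{\left(E,O \right)} = E \left(\frac{2}{23} + \frac{O}{46}\right)$ ($w{\left(E,O \right)} = \frac{4 + O}{46} E = \left(4 + O\right) \frac{1}{46} E = \left(\frac{2}{23} + \frac{O}{46}\right) E = E \left(\frac{2}{23} + \frac{O}{46}\right)$)
$5546 - w{\left(147,Q \right)} = 5546 - \frac{1}{46} \cdot 147 \left(4 - 18\right) = 5546 - \frac{1}{46} \cdot 147 \left(-14\right) = 5546 - - \frac{1029}{23} = 5546 + \frac{1029}{23} = \frac{128587}{23}$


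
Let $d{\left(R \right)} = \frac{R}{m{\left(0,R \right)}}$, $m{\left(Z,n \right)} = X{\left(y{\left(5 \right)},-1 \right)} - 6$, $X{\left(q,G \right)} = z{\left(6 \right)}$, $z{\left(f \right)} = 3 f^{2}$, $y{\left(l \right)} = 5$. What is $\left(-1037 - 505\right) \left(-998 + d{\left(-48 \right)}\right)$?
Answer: $\frac{26173908}{17} \approx 1.5396 \cdot 10^{6}$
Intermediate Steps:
$X{\left(q,G \right)} = 108$ ($X{\left(q,G \right)} = 3 \cdot 6^{2} = 3 \cdot 36 = 108$)
$m{\left(Z,n \right)} = 102$ ($m{\left(Z,n \right)} = 108 - 6 = 102$)
$d{\left(R \right)} = \frac{R}{102}$
$\left(-1037 - 505\right) \left(-998 + d{\left(-48 \right)}\right) = \left(-1037 - 505\right) \left(-998 + \frac{1}{102} \left(-48\right)\right) = - 1542 \left(-998 - \frac{8}{17}\right) = \left(-1542\right) \left(- \frac{16974}{17}\right) = \frac{26173908}{17}$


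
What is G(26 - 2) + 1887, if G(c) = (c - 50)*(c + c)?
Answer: 639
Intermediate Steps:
G(c) = 2*c*(-50 + c) (G(c) = (-50 + c)*(2*c) = 2*c*(-50 + c))
G(26 - 2) + 1887 = 2*(26 - 2)*(-50 + (26 - 2)) + 1887 = 2*24*(-50 + 24) + 1887 = 2*24*(-26) + 1887 = -1248 + 1887 = 639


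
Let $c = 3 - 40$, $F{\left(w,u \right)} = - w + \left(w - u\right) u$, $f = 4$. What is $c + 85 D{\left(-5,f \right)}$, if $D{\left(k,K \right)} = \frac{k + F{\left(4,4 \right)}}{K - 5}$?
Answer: $728$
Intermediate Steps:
$F{\left(w,u \right)} = - w + u \left(w - u\right)$
$c = -37$ ($c = 3 - 40 = -37$)
$D{\left(k,K \right)} = \frac{-4 + k}{-5 + K}$ ($D{\left(k,K \right)} = \frac{k - 4}{K - 5} = \frac{k - 4}{-5 + K} = \frac{-4 + k}{-5 + K}$)
$c + 85 D{\left(-5,f \right)} = -37 + 85 \frac{-4 - 5}{-5 + 4} = -37 + 85 \frac{1}{-1} \left(-9\right) = -37 + 85 \left(\left(-1\right) \left(-9\right)\right) = -37 + 85 \cdot 9 = -37 + 765 = 728$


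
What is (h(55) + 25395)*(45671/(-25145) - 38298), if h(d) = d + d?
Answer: -4912512341981/5029 ≈ -9.7684e+8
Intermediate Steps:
h(d) = 2*d
(h(55) + 25395)*(45671/(-25145) - 38298) = (2*55 + 25395)*(45671/(-25145) - 38298) = (110 + 25395)*(45671*(-1/25145) - 38298) = 25505*(-45671/25145 - 38298) = 25505*(-963048881/25145) = -4912512341981/5029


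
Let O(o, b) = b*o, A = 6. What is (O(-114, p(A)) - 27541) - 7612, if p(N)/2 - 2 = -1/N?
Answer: -35571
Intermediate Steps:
p(N) = 4 - 2/N (p(N) = 4 + 2*(-1/N) = 4 - 2/N)
(O(-114, p(A)) - 27541) - 7612 = ((4 - 2/6)*(-114) - 27541) - 7612 = ((4 - 2*⅙)*(-114) - 27541) - 7612 = ((4 - ⅓)*(-114) - 27541) - 7612 = ((11/3)*(-114) - 27541) - 7612 = (-418 - 27541) - 7612 = -27959 - 7612 = -35571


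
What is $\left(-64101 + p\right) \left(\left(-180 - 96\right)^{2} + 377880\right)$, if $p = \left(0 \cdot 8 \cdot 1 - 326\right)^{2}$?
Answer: $19149811800$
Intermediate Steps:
$p = 106276$ ($p = \left(0 \cdot 1 - 326\right)^{2} = \left(0 - 326\right)^{2} = \left(-326\right)^{2} = 106276$)
$\left(-64101 + p\right) \left(\left(-180 - 96\right)^{2} + 377880\right) = \left(-64101 + 106276\right) \left(\left(-180 - 96\right)^{2} + 377880\right) = 42175 \left(\left(-276\right)^{2} + 377880\right) = 42175 \left(76176 + 377880\right) = 42175 \cdot 454056 = 19149811800$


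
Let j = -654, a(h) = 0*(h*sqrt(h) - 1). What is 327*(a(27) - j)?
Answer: 213858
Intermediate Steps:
a(h) = 0 (a(h) = 0*(h**(3/2) - 1) = 0*(-1 + h**(3/2)) = 0)
327*(a(27) - j) = 327*(0 - 1*(-654)) = 327*(0 + 654) = 327*654 = 213858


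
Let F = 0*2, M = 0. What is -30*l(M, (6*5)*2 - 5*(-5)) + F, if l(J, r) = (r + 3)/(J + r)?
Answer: -528/17 ≈ -31.059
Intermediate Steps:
F = 0
l(J, r) = (3 + r)/(J + r)
-30*l(M, (6*5)*2 - 5*(-5)) + F = -30*(3 + ((6*5)*2 - 5*(-5)))/(0 + ((6*5)*2 - 5*(-5))) + 0 = -30*(3 + (30*2 + 25))/(0 + (30*2 + 25)) + 0 = -30*(3 + (60 + 25))/(0 + (60 + 25)) + 0 = -30*(3 + 85)/(0 + 85) + 0 = -30*88/85 + 0 = -528/17 + 0 = -528/17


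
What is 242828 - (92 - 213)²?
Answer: 228187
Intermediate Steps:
242828 - (92 - 213)² = 242828 - 1*(-121)² = 242828 - 1*14641 = 242828 - 14641 = 228187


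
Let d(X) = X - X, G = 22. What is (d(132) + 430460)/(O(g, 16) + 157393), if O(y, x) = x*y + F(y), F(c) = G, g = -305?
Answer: 86092/30507 ≈ 2.8220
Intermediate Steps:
F(c) = 22
d(X) = 0
O(y, x) = 22 + x*y (O(y, x) = x*y + 22 = 22 + x*y)
(d(132) + 430460)/(O(g, 16) + 157393) = (0 + 430460)/((22 + 16*(-305)) + 157393) = 430460/((22 - 4880) + 157393) = 430460/(-4858 + 157393) = 430460/152535 = 430460*(1/152535) = 86092/30507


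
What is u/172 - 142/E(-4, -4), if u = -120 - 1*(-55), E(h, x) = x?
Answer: 6041/172 ≈ 35.122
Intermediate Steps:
u = -65 (u = -120 + 55 = -65)
u/172 - 142/E(-4, -4) = -65/172 - 142/(-4) = -65*1/172 - 142*(-1/4) = -65/172 + 71/2 = 6041/172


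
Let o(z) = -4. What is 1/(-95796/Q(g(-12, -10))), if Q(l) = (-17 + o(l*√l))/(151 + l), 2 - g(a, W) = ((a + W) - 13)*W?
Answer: -7/6290604 ≈ -1.1128e-6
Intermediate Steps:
g(a, W) = 2 - W*(-13 + W + a) (g(a, W) = 2 - ((a + W) - 13)*W = 2 - ((W + a) - 13)*W = 2 - (-13 + W + a)*W = 2 - W*(-13 + W + a))
Q(l) = -21/(151 + l) (Q(l) = (-17 - 4)/(151 + l) = -21/(151 + l))
1/(-95796/Q(g(-12, -10))) = 1/(-95796/((-21/(151 + (2 - 1*(-10)² + 13*(-10) - 1*(-10)*(-12)))))) = 1/(-95796/((-21/(151 + (2 - 1*100 - 130 - 120))))) = 1/(-95796/((-21/(151 + (2 - 100 - 130 - 120))))) = 1/(-95796/((-21/(151 - 348)))) = 1/(-95796/((-21/(-197)))) = 1/(-95796/((-21*(-1/197)))) = 1/(-95796/21/197) = 1/(-95796*197/21) = 1/(-6290604/7) = -7/6290604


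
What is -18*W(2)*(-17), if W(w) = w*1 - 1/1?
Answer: 306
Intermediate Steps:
W(w) = -1 + w (W(w) = w - 1*1 = w - 1 = -1 + w)
-18*W(2)*(-17) = -18*(-1 + 2)*(-17) = -18*1*(-17) = -18*(-17) = 306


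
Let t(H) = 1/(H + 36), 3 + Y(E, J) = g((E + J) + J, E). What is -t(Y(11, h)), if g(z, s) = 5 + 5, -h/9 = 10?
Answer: -1/43 ≈ -0.023256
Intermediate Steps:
h = -90 (h = -9*10 = -90)
g(z, s) = 10
Y(E, J) = 7 (Y(E, J) = -3 + 10 = 7)
t(H) = 1/(36 + H)
-t(Y(11, h)) = -1/(36 + 7) = -1/43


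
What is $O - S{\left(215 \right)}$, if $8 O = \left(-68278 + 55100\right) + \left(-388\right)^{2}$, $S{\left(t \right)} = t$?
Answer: $\frac{67823}{4} \approx 16956.0$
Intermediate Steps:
$O = \frac{68683}{4}$ ($O = \frac{\left(-68278 + 55100\right) + \left(-388\right)^{2}}{8} = \frac{-13178 + 150544}{8} = \frac{1}{8} \cdot 137366 = \frac{68683}{4} \approx 17171.0$)
$O - S{\left(215 \right)} = \frac{68683}{4} - 215 = \frac{67823}{4}$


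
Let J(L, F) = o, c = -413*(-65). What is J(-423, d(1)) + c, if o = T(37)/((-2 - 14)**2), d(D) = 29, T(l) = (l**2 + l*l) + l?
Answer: 6875095/256 ≈ 26856.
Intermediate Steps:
c = 26845
T(l) = l + 2*l**2 (T(l) = (l**2 + l**2) + l = 2*l**2 + l = l + 2*l**2)
o = 2775/256 (o = (37*(1 + 2*37))/((-2 - 14)**2) = (37*(1 + 74))/((-16)**2) = (37*75)/256 = 2775*(1/256) = 2775/256 ≈ 10.840)
J(L, F) = 2775/256
J(-423, d(1)) + c = 2775/256 + 26845 = 6875095/256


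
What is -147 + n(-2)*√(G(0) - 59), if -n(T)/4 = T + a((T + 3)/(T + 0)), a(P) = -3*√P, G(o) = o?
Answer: -147 - 6*√118 + 8*I*√59 ≈ -212.18 + 61.449*I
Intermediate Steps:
n(T) = -4*T + 12*√((3 + T)/T) (n(T) = -4*(T - 3*√((T + 3)/(T + 0))) = -4*(T - 3*√((3 + T)/T)) = -4*T + 12*√((3 + T)/T))
-147 + n(-2)*√(G(0) - 59) = -147 + (-4*(-2) + 12*√((3 - 2)/(-2)))*√(0 - 59) = -147 + (8 + 12*√(-½*1))*√(-59) = -147 + (8 + 12*√(-½))*(I*√59) = -147 + (8 + 12*(I*√2/2))*(I*√59) = -147 + (8 + 6*I*√2)*(I*√59) = -147 + I*√59*(8 + 6*I*√2)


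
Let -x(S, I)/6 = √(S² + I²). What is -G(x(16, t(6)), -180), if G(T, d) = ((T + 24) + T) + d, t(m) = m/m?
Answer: 156 + 12*√257 ≈ 348.37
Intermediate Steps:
t(m) = 1
x(S, I) = -6*√(I² + S²) (x(S, I) = -6*√(S² + I²) = -6*√(I² + S²))
G(T, d) = 24 + d + 2*T (G(T, d) = ((24 + T) + T) + d = (24 + 2*T) + d = 24 + d + 2*T)
-G(x(16, t(6)), -180) = -(24 - 180 + 2*(-6*√(1² + 16²))) = -(24 - 180 + 2*(-6*√(1 + 256))) = -(24 - 180 + 2*(-6*√257)) = -(24 - 180 - 12*√257) = -(-156 - 12*√257) = 156 + 12*√257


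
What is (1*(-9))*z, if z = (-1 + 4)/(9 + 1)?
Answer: -27/10 ≈ -2.7000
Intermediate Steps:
z = 3/10 ≈ 0.30000
(1*(-9))*z = (1*(-9))*(3/10) = -9*3/10 = -27/10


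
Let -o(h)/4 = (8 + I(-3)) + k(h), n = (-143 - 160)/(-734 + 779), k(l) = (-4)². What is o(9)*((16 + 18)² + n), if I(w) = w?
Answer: -482692/5 ≈ -96538.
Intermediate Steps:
k(l) = 16
n = -101/15 (n = -303/45 = -303*1/45 = -101/15 ≈ -6.7333)
o(h) = -84 (o(h) = -4*((8 - 3) + 16) = -4*(5 + 16) = -4*21 = -84)
o(9)*((16 + 18)² + n) = -84*((16 + 18)² - 101/15) = -84*(34² - 101/15) = -84*(1156 - 101/15) = -84*17239/15 = -482692/5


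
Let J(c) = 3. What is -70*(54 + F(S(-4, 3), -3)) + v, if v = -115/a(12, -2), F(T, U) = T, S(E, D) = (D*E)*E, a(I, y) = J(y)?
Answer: -21535/3 ≈ -7178.3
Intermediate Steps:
a(I, y) = 3
S(E, D) = D*E²
v = -115/3 ≈ -38.333
-70*(54 + F(S(-4, 3), -3)) + v = -70*(54 + 3*(-4)²) - 115/3 = -70*(54 + 3*16) - 115/3 = -70*(54 + 48) - 115/3 = -70*102 - 115/3 = -7140 - 115/3 = -21535/3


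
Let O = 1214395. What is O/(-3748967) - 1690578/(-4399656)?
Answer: 165833480801/2749027525892 ≈ 0.060324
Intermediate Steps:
O/(-3748967) - 1690578/(-4399656) = 1214395/(-3748967) - 1690578/(-4399656) = 1214395*(-1/3748967) - 1690578*(-1/4399656) = -1214395/3748967 + 281763/733276 = 165833480801/2749027525892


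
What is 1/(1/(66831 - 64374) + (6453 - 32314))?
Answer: -2457/63540476 ≈ -3.8668e-5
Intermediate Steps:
1/(1/(66831 - 64374) + (6453 - 32314)) = 1/(1/2457 - 25861) = 1/(-63540476/2457) = -2457/63540476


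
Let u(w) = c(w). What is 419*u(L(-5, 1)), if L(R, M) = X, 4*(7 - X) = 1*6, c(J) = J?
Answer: 4609/2 ≈ 2304.5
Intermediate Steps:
X = 11/2 (X = 7 - 6/4 = 7 - ¼*6 = 7 - 3/2 = 11/2 ≈ 5.5000)
L(R, M) = 11/2
u(w) = w
419*u(L(-5, 1)) = 419*(11/2) = 4609/2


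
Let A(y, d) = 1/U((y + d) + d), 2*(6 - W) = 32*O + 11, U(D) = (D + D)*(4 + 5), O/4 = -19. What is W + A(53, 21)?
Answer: 1040108/855 ≈ 1216.5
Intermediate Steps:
O = -76 (O = 4*(-19) = -76)
U(D) = 18*D (U(D) = (2*D)*9 = 18*D)
W = 2433/2 (W = 6 - (32*(-76) + 11)/2 = 6 - (-2432 + 11)/2 = 6 - ½*(-2421) = 6 + 2421/2 = 2433/2 ≈ 1216.5)
A(y, d) = 1/(18*y + 36*d) (A(y, d) = 1/(18*((y + d) + d)) = 1/(18*((d + y) + d)) = 1/(18*(y + 2*d)) = 1/(18*y + 36*d))
W + A(53, 21) = 2433/2 + 1/(18*(53 + 2*21)) = 2433/2 + 1/(18*(53 + 42)) = 2433/2 + (1/18)/95 = 2433/2 + (1/18)*(1/95) = 2433/2 + 1/1710 = 1040108/855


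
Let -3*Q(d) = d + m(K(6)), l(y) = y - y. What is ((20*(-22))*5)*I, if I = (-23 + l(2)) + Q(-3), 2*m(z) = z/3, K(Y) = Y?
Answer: 147400/3 ≈ 49133.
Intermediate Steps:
m(z) = z/6 (m(z) = (z/3)/2 = z/6)
l(y) = 0
Q(d) = -⅓ - d/3 (Q(d) = -(d + (⅙)*6)/3 = -(d + 1)/3 = -(1 + d)/3 = -⅓ - d/3)
I = -67/3 (I = (-23 + 0) + (-⅓ - ⅓*(-3)) = -23 + (-⅓ + 1) = -23 + ⅔ = -67/3 ≈ -22.333)
((20*(-22))*5)*I = ((20*(-22))*5)*(-67/3) = -440*5*(-67/3) = -2200*(-67/3) = 147400/3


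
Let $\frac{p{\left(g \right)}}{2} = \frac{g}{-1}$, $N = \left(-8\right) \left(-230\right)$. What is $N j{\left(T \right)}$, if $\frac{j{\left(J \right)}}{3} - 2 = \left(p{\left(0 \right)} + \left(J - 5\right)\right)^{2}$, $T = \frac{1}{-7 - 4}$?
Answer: $\frac{18646560}{121} \approx 1.541 \cdot 10^{5}$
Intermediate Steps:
$N = 1840$
$p{\left(g \right)} = - 2 g$ ($p{\left(g \right)} = 2 \frac{g}{-1} = 2 g \left(-1\right) = 2 \left(- g\right) = - 2 g$)
$T = - \frac{1}{11}$ ($T = \frac{1}{-11} = - \frac{1}{11} \approx -0.090909$)
$j{\left(J \right)} = 6 + 3 \left(-5 + J\right)^{2}$ ($j{\left(J \right)} = 6 + 3 \left(\left(-2\right) 0 + \left(J - 5\right)\right)^{2} = 6 + 3 \left(0 + \left(J - 5\right)\right)^{2} = 6 + 3 \left(0 + \left(-5 + J\right)\right)^{2} = 6 + 3 \left(-5 + J\right)^{2}$)
$N j{\left(T \right)} = 1840 \left(6 + 3 \left(-5 - \frac{1}{11}\right)^{2}\right) = 1840 \left(6 + 3 \left(- \frac{56}{11}\right)^{2}\right) = 1840 \left(6 + 3 \cdot \frac{3136}{121}\right) = 1840 \left(6 + \frac{9408}{121}\right) = 1840 \cdot \frac{10134}{121} = \frac{18646560}{121}$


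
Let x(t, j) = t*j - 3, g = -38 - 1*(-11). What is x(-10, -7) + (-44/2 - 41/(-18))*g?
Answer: 1199/2 ≈ 599.50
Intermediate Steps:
g = -27 (g = -38 + 11 = -27)
x(t, j) = -3 + j*t (x(t, j) = j*t - 3 = -3 + j*t)
x(-10, -7) + (-44/2 - 41/(-18))*g = (-3 - 7*(-10)) + (-44/2 - 41/(-18))*(-27) = (-3 + 70) + (-44*½ - 41*(-1/18))*(-27) = 67 + (-22 + 41/18)*(-27) = 67 - 355/18*(-27) = 67 + 1065/2 = 1199/2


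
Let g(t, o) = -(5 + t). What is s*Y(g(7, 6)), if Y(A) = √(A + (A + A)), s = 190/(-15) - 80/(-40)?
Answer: -64*I ≈ -64.0*I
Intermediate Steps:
s = -32/3 (s = 190*(-1/15) - 80*(-1/40) = -38/3 + 2 = -32/3 ≈ -10.667)
g(t, o) = -5 - t
Y(A) = √3*√A (Y(A) = √(A + 2*A) = √(3*A) = √3*√A)
s*Y(g(7, 6)) = -32*√3*√(-5 - 1*7)/3 = -32*√3*√(-5 - 7)/3 = -32*√3*√(-12)/3 = -32*√3*2*I*√3/3 = -64*I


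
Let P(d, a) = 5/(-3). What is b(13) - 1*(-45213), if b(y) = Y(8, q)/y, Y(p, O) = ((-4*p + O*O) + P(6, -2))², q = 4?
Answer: 5292730/117 ≈ 45237.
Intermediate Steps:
P(d, a) = -5/3 (P(d, a) = 5*(-⅓) = -5/3)
Y(p, O) = (-5/3 + O² - 4*p)² (Y(p, O) = ((-4*p + O*O) - 5/3)² = ((-4*p + O²) - 5/3)² = ((O² - 4*p) - 5/3)² = (-5/3 + O² - 4*p)²)
b(y) = 2809/(9*y) (b(y) = ((5 - 3*4² + 12*8)²/9)/y = ((5 - 3*16 + 96)²/9)/y = ((5 - 48 + 96)²/9)/y = ((⅑)*53²)/y = ((⅑)*2809)/y = 2809/(9*y))
b(13) - 1*(-45213) = (2809/9)/13 - 1*(-45213) = (2809/9)*(1/13) + 45213 = 2809/117 + 45213 = 5292730/117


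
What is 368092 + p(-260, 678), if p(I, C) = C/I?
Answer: 47851621/130 ≈ 3.6809e+5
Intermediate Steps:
368092 + p(-260, 678) = 368092 + 678/(-260) = 368092 + 678*(-1/260) = 368092 - 339/130 = 47851621/130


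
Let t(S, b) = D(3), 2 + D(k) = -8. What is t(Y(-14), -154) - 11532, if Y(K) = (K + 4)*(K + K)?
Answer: -11542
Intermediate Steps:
Y(K) = 2*K*(4 + K) (Y(K) = (4 + K)*(2*K) = 2*K*(4 + K))
D(k) = -10 (D(k) = -2 - 8 = -10)
t(S, b) = -10
t(Y(-14), -154) - 11532 = -10 - 11532 = -11542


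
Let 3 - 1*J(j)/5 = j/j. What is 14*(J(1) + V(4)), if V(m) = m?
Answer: 196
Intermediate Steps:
J(j) = 10 (J(j) = 15 - 5*j/j = 15 - 5*1 = 15 - 5 = 10)
14*(J(1) + V(4)) = 14*(10 + 4) = 14*14 = 196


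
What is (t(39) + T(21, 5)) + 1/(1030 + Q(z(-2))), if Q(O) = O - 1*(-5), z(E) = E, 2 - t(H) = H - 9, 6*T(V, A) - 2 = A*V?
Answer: -63007/6198 ≈ -10.166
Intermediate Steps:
T(V, A) = 1/3 + A*V/6 (T(V, A) = 1/3 + (A*V)/6 = 1/3 + A*V/6)
t(H) = 11 - H (t(H) = 2 - (H - 9) = 2 - (-9 + H) = 2 + (9 - H) = 11 - H)
Q(O) = 5 + O (Q(O) = O + 5 = 5 + O)
(t(39) + T(21, 5)) + 1/(1030 + Q(z(-2))) = ((11 - 1*39) + (1/3 + (1/6)*5*21)) + 1/(1030 + (5 - 2)) = ((11 - 39) + (1/3 + 35/2)) + 1/(1030 + 3) = (-28 + 107/6) + 1/1033 = -61/6 + 1/1033 = -63007/6198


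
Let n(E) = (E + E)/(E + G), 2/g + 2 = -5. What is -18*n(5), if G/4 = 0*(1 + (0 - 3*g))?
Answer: -36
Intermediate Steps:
g = -2/7 (g = 2/(-2 - 5) = 2/(-7) = 2*(-1/7) = -2/7 ≈ -0.28571)
G = 0 (G = 4*(0*(1 + (0 - 3*(-2/7)))) = 4*(0*(1 + (0 + 6/7))) = 4*(0*(1 + 6/7)) = 4*(0*(13/7)) = 4*0 = 0)
n(E) = 2 (n(E) = (E + E)/(E + 0) = (2*E)/E = 2)
-18*n(5) = -18*2 = -36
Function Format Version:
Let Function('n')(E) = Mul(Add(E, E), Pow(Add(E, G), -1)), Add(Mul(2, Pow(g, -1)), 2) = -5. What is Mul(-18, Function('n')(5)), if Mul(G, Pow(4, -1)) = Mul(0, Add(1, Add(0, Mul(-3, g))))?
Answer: -36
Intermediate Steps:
g = Rational(-2, 7) (g = Mul(2, Pow(Add(-2, -5), -1)) = Mul(2, Pow(-7, -1)) = Mul(2, Rational(-1, 7)) = Rational(-2, 7) ≈ -0.28571)
G = 0 (G = Mul(4, Mul(0, Add(1, Add(0, Mul(-3, Rational(-2, 7)))))) = Mul(4, Mul(0, Add(1, Add(0, Rational(6, 7))))) = Mul(4, Mul(0, Add(1, Rational(6, 7)))) = Mul(4, Mul(0, Rational(13, 7))) = Mul(4, 0) = 0)
Function('n')(E) = 2 (Function('n')(E) = Mul(Add(E, E), Pow(Add(E, 0), -1)) = Mul(Mul(2, E), Pow(E, -1)) = 2)
Mul(-18, Function('n')(5)) = Mul(-18, 2) = -36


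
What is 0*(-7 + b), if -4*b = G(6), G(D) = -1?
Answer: 0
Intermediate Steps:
b = ¼ (b = -¼*(-1) = ¼ ≈ 0.25000)
0*(-7 + b) = 0*(-7 + ¼) = 0*(-27/4) = 0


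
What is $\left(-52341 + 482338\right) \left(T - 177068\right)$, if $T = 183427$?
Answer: $2734350923$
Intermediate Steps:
$\left(-52341 + 482338\right) \left(T - 177068\right) = \left(-52341 + 482338\right) \left(183427 - 177068\right) = 429997 \cdot 6359 = 2734350923$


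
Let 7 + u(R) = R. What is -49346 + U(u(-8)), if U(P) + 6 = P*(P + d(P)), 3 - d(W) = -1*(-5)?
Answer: -49097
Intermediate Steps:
u(R) = -7 + R
d(W) = -2 (d(W) = 3 - (-1)*(-5) = 3 - 1*5 = 3 - 5 = -2)
U(P) = -6 + P*(-2 + P) (U(P) = -6 + P*(P - 2) = -6 + P*(-2 + P))
-49346 + U(u(-8)) = -49346 + (-6 + (-7 - 8)² - 2*(-7 - 8)) = -49346 + (-6 + (-15)² - 2*(-15)) = -49346 + (-6 + 225 + 30) = -49346 + 249 = -49097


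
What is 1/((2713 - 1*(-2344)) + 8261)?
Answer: 1/13318 ≈ 7.5086e-5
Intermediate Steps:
1/((2713 - 1*(-2344)) + 8261) = 1/((2713 + 2344) + 8261) = 1/(5057 + 8261) = 1/13318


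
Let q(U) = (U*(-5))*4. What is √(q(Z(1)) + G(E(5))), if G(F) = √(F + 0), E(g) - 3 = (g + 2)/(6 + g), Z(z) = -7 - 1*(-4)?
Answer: √(7260 + 22*√110)/11 ≈ 7.8681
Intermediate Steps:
Z(z) = -3 (Z(z) = -7 + 4 = -3)
E(g) = 3 + (2 + g)/(6 + g) (E(g) = 3 + (g + 2)/(6 + g) = 3 + (2 + g)/(6 + g))
G(F) = √F
q(U) = -20*U (q(U) = -5*U*4 = -20*U)
√(q(Z(1)) + G(E(5))) = √(-20*(-3) + √(4*(5 + 5)/(6 + 5))) = √(60 + √(4*10/11)) = √(60 + √(4*(1/11)*10)) = √(60 + √(40/11)) = √(60 + 2*√110/11)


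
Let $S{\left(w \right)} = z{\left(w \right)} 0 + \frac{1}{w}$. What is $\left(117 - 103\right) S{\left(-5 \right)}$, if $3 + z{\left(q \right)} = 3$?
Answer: $- \frac{14}{5} \approx -2.8$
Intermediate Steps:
$z{\left(q \right)} = 0$ ($z{\left(q \right)} = -3 + 3 = 0$)
$S{\left(w \right)} = \frac{1}{w}$ ($S{\left(w \right)} = 0 \cdot 0 + \frac{1}{w} = 0 + \frac{1}{w} = \frac{1}{w}$)
$\left(117 - 103\right) S{\left(-5 \right)} = \frac{117 - 103}{-5} = 14 \left(- \frac{1}{5}\right) = - \frac{14}{5}$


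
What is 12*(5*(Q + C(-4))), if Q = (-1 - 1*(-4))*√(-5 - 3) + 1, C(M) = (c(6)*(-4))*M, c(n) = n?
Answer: 5820 + 360*I*√2 ≈ 5820.0 + 509.12*I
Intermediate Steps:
C(M) = -24*M (C(M) = (6*(-4))*M = -24*M)
Q = 1 + 6*I*√2 (Q = (-1 + 4)*√(-8) + 1 = 3*(2*I*√2) + 1 = 6*I*√2 + 1 = 1 + 6*I*√2 ≈ 1.0 + 8.4853*I)
12*(5*(Q + C(-4))) = 12*(5*((1 + 6*I*√2) - 24*(-4))) = 12*(5*((1 + 6*I*√2) + 96)) = 12*(5*(97 + 6*I*√2)) = 12*(485 + 30*I*√2) = 5820 + 360*I*√2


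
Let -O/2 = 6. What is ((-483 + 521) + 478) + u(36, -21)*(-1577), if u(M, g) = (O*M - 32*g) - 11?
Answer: -360617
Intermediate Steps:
O = -12 (O = -2*6 = -12)
u(M, g) = -11 - 32*g - 12*M (u(M, g) = (-12*M - 32*g) - 11 = (-32*g - 12*M) - 11 = -11 - 32*g - 12*M)
((-483 + 521) + 478) + u(36, -21)*(-1577) = ((-483 + 521) + 478) + (-11 - 32*(-21) - 12*36)*(-1577) = (38 + 478) + (-11 + 672 - 432)*(-1577) = 516 + 229*(-1577) = 516 - 361133 = -360617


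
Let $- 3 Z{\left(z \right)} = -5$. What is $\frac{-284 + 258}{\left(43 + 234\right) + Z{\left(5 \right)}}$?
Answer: $- \frac{39}{418} \approx -0.093301$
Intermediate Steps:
$Z{\left(z \right)} = \frac{5}{3}$ ($Z{\left(z \right)} = \left(- \frac{1}{3}\right) \left(-5\right) = \frac{5}{3}$)
$\frac{-284 + 258}{\left(43 + 234\right) + Z{\left(5 \right)}} = \frac{-284 + 258}{\left(43 + 234\right) + \frac{5}{3}} = - \frac{26}{277 + \frac{5}{3}} = - \frac{26}{\frac{836}{3}} = \left(-26\right) \frac{3}{836} = - \frac{39}{418}$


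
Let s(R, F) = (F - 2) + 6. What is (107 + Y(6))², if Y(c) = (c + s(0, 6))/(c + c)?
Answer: 105625/9 ≈ 11736.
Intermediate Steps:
s(R, F) = 4 + F (s(R, F) = (-2 + F) + 6 = 4 + F)
Y(c) = (10 + c)/(2*c) (Y(c) = (c + (4 + 6))/(c + c) = (c + 10)/((2*c)) = (10 + c)*(1/(2*c)) = (10 + c)/(2*c))
(107 + Y(6))² = (107 + (½)*(10 + 6)/6)² = (107 + (½)*(⅙)*16)² = (107 + 4/3)² = (325/3)² = 105625/9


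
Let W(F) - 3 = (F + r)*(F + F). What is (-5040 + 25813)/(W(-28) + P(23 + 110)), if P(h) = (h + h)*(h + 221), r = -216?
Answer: 20773/107831 ≈ 0.19264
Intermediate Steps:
W(F) = 3 + 2*F*(-216 + F) (W(F) = 3 + (F - 216)*(F + F) = 3 + (-216 + F)*(2*F) = 3 + 2*F*(-216 + F))
P(h) = 2*h*(221 + h) (P(h) = (2*h)*(221 + h) = 2*h*(221 + h))
(-5040 + 25813)/(W(-28) + P(23 + 110)) = (-5040 + 25813)/((3 - 432*(-28) + 2*(-28)²) + 2*(23 + 110)*(221 + (23 + 110))) = 20773/((3 + 12096 + 2*784) + 2*133*(221 + 133)) = 20773/((3 + 12096 + 1568) + 2*133*354) = 20773/(13667 + 94164) = 20773/107831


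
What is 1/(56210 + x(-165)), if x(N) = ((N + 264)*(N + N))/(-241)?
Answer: 241/13579280 ≈ 1.7748e-5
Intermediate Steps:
x(N) = -2*N*(264 + N)/241 (x(N) = ((264 + N)*(2*N))*(-1/241) = (2*N*(264 + N))*(-1/241) = -2*N*(264 + N)/241)
1/(56210 + x(-165)) = 1/(56210 - 2/241*(-165)*(264 - 165)) = 1/(56210 - 2/241*(-165)*99) = 1/(56210 + 32670/241) = 1/(13579280/241) = 241/13579280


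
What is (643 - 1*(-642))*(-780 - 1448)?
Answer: -2862980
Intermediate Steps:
(643 - 1*(-642))*(-780 - 1448) = (643 + 642)*(-2228) = 1285*(-2228) = -2862980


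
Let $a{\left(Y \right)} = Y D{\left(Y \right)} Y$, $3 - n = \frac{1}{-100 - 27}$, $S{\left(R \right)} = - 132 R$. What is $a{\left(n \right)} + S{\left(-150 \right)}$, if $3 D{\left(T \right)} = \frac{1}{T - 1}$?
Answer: $\frac{1923814924}{97155} \approx 19802.0$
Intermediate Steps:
$D{\left(T \right)} = \frac{1}{3 \left(-1 + T\right)}$ ($D{\left(T \right)} = \frac{1}{3 \left(T - 1\right)} = \frac{1}{3 \left(-1 + T\right)}$)
$n = \frac{382}{127}$ ($n = 3 - \frac{1}{-100 - 27} = 3 - \frac{1}{-127} = 3 - - \frac{1}{127} = 3 + \frac{1}{127} = \frac{382}{127} \approx 3.0079$)
$a{\left(Y \right)} = \frac{Y^{2}}{3 \left(-1 + Y\right)}$ ($a{\left(Y \right)} = Y \frac{1}{3 \left(-1 + Y\right)} Y = \frac{Y}{3 \left(-1 + Y\right)} Y = \frac{Y^{2}}{3 \left(-1 + Y\right)}$)
$a{\left(n \right)} + S{\left(-150 \right)} = \frac{\left(\frac{382}{127}\right)^{2}}{3 \left(-1 + \frac{382}{127}\right)} - -19800 = \frac{1}{3} \cdot \frac{145924}{16129} \frac{1}{\frac{255}{127}} + 19800 = \frac{1}{3} \cdot \frac{145924}{16129} \cdot \frac{127}{255} + 19800 = \frac{145924}{97155} + 19800 = \frac{1923814924}{97155}$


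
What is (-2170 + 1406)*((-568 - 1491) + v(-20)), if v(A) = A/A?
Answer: 1572312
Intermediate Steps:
v(A) = 1
(-2170 + 1406)*((-568 - 1491) + v(-20)) = (-2170 + 1406)*((-568 - 1491) + 1) = -764*(-2059 + 1) = -764*(-2058) = 1572312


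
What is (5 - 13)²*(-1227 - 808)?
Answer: -130240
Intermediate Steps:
(5 - 13)²*(-1227 - 808) = (-8)²*(-2035) = 64*(-2035) = -130240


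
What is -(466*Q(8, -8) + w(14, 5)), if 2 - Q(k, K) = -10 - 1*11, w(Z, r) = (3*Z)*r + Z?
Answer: -10942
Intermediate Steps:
w(Z, r) = Z + 3*Z*r (w(Z, r) = 3*Z*r + Z = Z + 3*Z*r)
Q(k, K) = 23 (Q(k, K) = 2 - (-10 - 1*11) = 2 - (-10 - 11) = 2 - 1*(-21) = 2 + 21 = 23)
-(466*Q(8, -8) + w(14, 5)) = -(466*23 + 14*(1 + 3*5)) = -(10718 + 14*(1 + 15)) = -(10718 + 14*16) = -(10718 + 224) = -1*10942 = -10942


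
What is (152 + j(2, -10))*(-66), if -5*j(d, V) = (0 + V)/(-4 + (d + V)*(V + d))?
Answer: -50171/5 ≈ -10034.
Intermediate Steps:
j(d, V) = -V/(5*(-4 + (V + d)**2)) (j(d, V) = -(0 + V)/(5*(-4 + (d + V)*(V + d))) = -V/(5*(-4 + (V + d)*(V + d))) = -V/(5*(-4 + (V + d)**2)))
(152 + j(2, -10))*(-66) = (152 - 1*(-10)/(-20 + 5*(-10 + 2)**2))*(-66) = (152 - 1*(-10)/(-20 + 5*(-8)**2))*(-66) = (152 - 1*(-10)/(-20 + 5*64))*(-66) = (152 - 1*(-10)/(-20 + 320))*(-66) = (152 - 1*(-10)/300)*(-66) = (152 - 1*(-10)*1/300)*(-66) = (152 + 1/30)*(-66) = (4561/30)*(-66) = -50171/5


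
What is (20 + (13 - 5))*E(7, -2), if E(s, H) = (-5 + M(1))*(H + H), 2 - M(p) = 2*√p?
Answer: 560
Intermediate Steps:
M(p) = 2 - 2*√p
E(s, H) = -10*H (E(s, H) = (-5 + (2 - 2*√1))*(H + H) = (-5 + (2 - 2*1))*(2*H) = (-5 + (2 - 2))*(2*H) = (-5 + 0)*(2*H) = -10*H)
(20 + (13 - 5))*E(7, -2) = (20 + (13 - 5))*(-10*(-2)) = (20 + 8)*20 = 28*20 = 560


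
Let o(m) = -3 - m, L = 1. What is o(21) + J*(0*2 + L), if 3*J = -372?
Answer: -148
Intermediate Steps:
J = -124 (J = (⅓)*(-372) = -124)
o(21) + J*(0*2 + L) = (-3 - 1*21) - 124*(0*2 + 1) = (-3 - 21) - 124*(0 + 1) = -24 - 124*1 = -24 - 124 = -148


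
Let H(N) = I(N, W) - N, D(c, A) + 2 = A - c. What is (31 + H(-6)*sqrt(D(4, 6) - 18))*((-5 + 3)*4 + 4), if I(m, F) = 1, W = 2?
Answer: -124 - 84*I*sqrt(2) ≈ -124.0 - 118.79*I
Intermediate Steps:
D(c, A) = -2 + A - c (D(c, A) = -2 + (A - c) = -2 + A - c)
H(N) = 1 - N
(31 + H(-6)*sqrt(D(4, 6) - 18))*((-5 + 3)*4 + 4) = (31 + (1 - 1*(-6))*sqrt((-2 + 6 - 1*4) - 18))*((-5 + 3)*4 + 4) = (31 + (1 + 6)*sqrt((-2 + 6 - 4) - 18))*(-2*4 + 4) = (31 + 7*sqrt(0 - 18))*(-8 + 4) = (31 + 7*sqrt(-18))*(-4) = (31 + 7*(3*I*sqrt(2)))*(-4) = (31 + 21*I*sqrt(2))*(-4) = -124 - 84*I*sqrt(2)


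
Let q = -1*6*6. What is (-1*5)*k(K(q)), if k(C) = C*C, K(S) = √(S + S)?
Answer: 360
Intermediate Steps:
q = -36 (q = -6*6 = -36)
K(S) = √2*√S (K(S) = √(2*S) = √2*√S)
k(C) = C²
(-1*5)*k(K(q)) = (-1*5)*(√2*√(-36))² = -5*(√2*(6*I))² = -5*(6*I*√2)² = -5*(-72) = 360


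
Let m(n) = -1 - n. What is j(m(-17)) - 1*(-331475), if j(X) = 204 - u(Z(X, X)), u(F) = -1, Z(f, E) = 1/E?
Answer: 331680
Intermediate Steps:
j(X) = 205 (j(X) = 204 - 1*(-1) = 204 + 1 = 205)
j(m(-17)) - 1*(-331475) = 205 - 1*(-331475) = 205 + 331475 = 331680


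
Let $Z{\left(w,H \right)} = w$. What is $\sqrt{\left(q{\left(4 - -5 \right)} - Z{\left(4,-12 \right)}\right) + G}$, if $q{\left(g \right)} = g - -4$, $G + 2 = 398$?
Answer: $9 \sqrt{5} \approx 20.125$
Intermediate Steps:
$G = 396$ ($G = -2 + 398 = 396$)
$q{\left(g \right)} = 4 + g$ ($q{\left(g \right)} = g + 4 = 4 + g$)
$\sqrt{\left(q{\left(4 - -5 \right)} - Z{\left(4,-12 \right)}\right) + G} = \sqrt{\left(\left(4 + \left(4 - -5\right)\right) - 4\right) + 396} = \sqrt{\left(\left(4 + \left(4 + 5\right)\right) - 4\right) + 396} = \sqrt{\left(\left(4 + 9\right) - 4\right) + 396} = \sqrt{\left(13 - 4\right) + 396} = \sqrt{9 + 396} = \sqrt{405} = 9 \sqrt{5}$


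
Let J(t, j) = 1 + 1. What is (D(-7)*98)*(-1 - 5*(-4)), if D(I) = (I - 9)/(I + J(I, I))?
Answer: 29792/5 ≈ 5958.4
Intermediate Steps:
J(t, j) = 2
D(I) = (-9 + I)/(2 + I) (D(I) = (I - 9)/(I + 2) = (-9 + I)/(2 + I))
(D(-7)*98)*(-1 - 5*(-4)) = (((-9 - 7)/(2 - 7))*98)*(-1 - 5*(-4)) = ((-16/(-5))*98)*(-1 + 20) = (-⅕*(-16)*98)*19 = ((16/5)*98)*19 = (1568/5)*19 = 29792/5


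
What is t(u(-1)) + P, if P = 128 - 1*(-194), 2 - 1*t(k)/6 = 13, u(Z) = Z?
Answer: 256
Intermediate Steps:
t(k) = -66 (t(k) = 12 - 6*13 = 12 - 78 = -66)
P = 322 (P = 128 + 194 = 322)
t(u(-1)) + P = -66 + 322 = 256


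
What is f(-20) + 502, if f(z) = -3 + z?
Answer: 479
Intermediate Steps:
f(-20) + 502 = (-3 - 20) + 502 = -23 + 502 = 479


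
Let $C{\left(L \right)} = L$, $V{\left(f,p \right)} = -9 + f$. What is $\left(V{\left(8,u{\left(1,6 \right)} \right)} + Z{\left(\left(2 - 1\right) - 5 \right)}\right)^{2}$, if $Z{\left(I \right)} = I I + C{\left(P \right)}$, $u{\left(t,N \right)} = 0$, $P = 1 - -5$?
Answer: $441$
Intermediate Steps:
$P = 6$ ($P = 1 + 5 = 6$)
$Z{\left(I \right)} = 6 + I^{2}$ ($Z{\left(I \right)} = I I + 6 = I^{2} + 6 = 6 + I^{2}$)
$\left(V{\left(8,u{\left(1,6 \right)} \right)} + Z{\left(\left(2 - 1\right) - 5 \right)}\right)^{2} = \left(\left(-9 + 8\right) + \left(6 + \left(\left(2 - 1\right) - 5\right)^{2}\right)\right)^{2} = \left(-1 + \left(6 + \left(1 - 5\right)^{2}\right)\right)^{2} = \left(-1 + \left(6 + \left(-4\right)^{2}\right)\right)^{2} = \left(-1 + \left(6 + 16\right)\right)^{2} = \left(-1 + 22\right)^{2} = 21^{2} = 441$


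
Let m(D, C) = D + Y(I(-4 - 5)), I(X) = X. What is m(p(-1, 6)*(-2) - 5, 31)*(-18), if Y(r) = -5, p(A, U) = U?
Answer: 396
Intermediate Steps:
m(D, C) = -5 + D (m(D, C) = D - 5 = -5 + D)
m(p(-1, 6)*(-2) - 5, 31)*(-18) = (-5 + (6*(-2) - 5))*(-18) = (-5 + (-12 - 5))*(-18) = (-5 - 17)*(-18) = -22*(-18) = 396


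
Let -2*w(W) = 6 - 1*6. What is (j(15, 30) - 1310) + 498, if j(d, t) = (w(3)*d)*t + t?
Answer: -782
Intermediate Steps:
w(W) = 0 (w(W) = -(6 - 1*6)/2 = -(6 - 6)/2 = -½*0 = 0)
j(d, t) = t (j(d, t) = (0*d)*t + t = 0*t + t = 0 + t = t)
(j(15, 30) - 1310) + 498 = (30 - 1310) + 498 = -1280 + 498 = -782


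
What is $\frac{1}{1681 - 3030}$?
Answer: $- \frac{1}{1349} \approx -0.00074129$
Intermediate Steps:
$\frac{1}{1681 - 3030} = \frac{1}{-1349} = - \frac{1}{1349}$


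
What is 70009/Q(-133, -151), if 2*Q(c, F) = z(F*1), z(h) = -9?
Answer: -140018/9 ≈ -15558.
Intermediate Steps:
Q(c, F) = -9/2 (Q(c, F) = (½)*(-9) = -9/2)
70009/Q(-133, -151) = 70009/(-9/2) = 70009*(-2/9) = -140018/9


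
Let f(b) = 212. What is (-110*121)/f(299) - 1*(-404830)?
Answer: 42905325/106 ≈ 4.0477e+5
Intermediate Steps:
(-110*121)/f(299) - 1*(-404830) = -110*121/212 - 1*(-404830) = -13310*1/212 + 404830 = -6655/106 + 404830 = 42905325/106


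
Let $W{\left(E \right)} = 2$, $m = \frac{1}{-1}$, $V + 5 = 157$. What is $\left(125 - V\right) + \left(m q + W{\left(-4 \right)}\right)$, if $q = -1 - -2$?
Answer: $-26$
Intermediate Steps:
$V = 152$ ($V = -5 + 157 = 152$)
$m = -1$
$q = 1$ ($q = -1 + 2 = 1$)
$\left(125 - V\right) + \left(m q + W{\left(-4 \right)}\right) = \left(125 - 152\right) + \left(\left(-1\right) 1 + 2\right) = \left(125 - 152\right) + \left(-1 + 2\right) = -27 + 1 = -26$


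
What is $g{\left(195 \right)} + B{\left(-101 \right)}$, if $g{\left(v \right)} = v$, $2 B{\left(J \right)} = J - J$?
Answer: $195$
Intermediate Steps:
$B{\left(J \right)} = 0$ ($B{\left(J \right)} = \frac{J - J}{2} = \frac{1}{2} \cdot 0 = 0$)
$g{\left(195 \right)} + B{\left(-101 \right)} = 195 + 0 = 195$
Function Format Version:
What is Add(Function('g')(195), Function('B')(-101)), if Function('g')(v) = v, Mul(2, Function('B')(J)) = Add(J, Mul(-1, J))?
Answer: 195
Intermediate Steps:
Function('B')(J) = 0 (Function('B')(J) = Mul(Rational(1, 2), Add(J, Mul(-1, J))) = Mul(Rational(1, 2), 0) = 0)
Add(Function('g')(195), Function('B')(-101)) = Add(195, 0) = 195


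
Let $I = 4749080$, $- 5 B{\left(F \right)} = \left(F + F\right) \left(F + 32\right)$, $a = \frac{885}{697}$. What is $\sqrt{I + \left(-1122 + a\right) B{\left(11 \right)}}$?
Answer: $\frac{\sqrt{60253944977690}}{3485} \approx 2227.4$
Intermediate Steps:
$a = \frac{885}{697}$ ($a = 885 \cdot \frac{1}{697} = \frac{885}{697} \approx 1.2697$)
$B{\left(F \right)} = - \frac{2 F \left(32 + F\right)}{5}$ ($B{\left(F \right)} = - \frac{\left(F + F\right) \left(F + 32\right)}{5} = - \frac{2 F \left(32 + F\right)}{5}$)
$\sqrt{I + \left(-1122 + a\right) B{\left(11 \right)}} = \sqrt{4749080 + \left(-1122 + \frac{885}{697}\right) \left(\left(- \frac{2}{5}\right) 11 \left(32 + 11\right)\right)} = \sqrt{4749080 - \frac{781149 \left(\left(- \frac{2}{5}\right) 11 \cdot 43\right)}{697}} = \sqrt{4749080 - - \frac{738966954}{3485}} = \sqrt{4749080 + \frac{738966954}{3485}} = \sqrt{\frac{17289510754}{3485}} = \frac{\sqrt{60253944977690}}{3485}$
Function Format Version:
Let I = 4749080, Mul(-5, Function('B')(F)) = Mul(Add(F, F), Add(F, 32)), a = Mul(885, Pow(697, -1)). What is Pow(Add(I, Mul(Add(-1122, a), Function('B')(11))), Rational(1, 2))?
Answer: Mul(Rational(1, 3485), Pow(60253944977690, Rational(1, 2))) ≈ 2227.4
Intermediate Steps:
a = Rational(885, 697) (a = Mul(885, Rational(1, 697)) = Rational(885, 697) ≈ 1.2697)
Function('B')(F) = Mul(Rational(-2, 5), F, Add(32, F)) (Function('B')(F) = Mul(Rational(-1, 5), Mul(Add(F, F), Add(F, 32))) = Mul(Rational(-1, 5), Mul(Mul(2, F), Add(32, F))) = Mul(Rational(-1, 5), Mul(2, F, Add(32, F))) = Mul(Rational(-2, 5), F, Add(32, F)))
Pow(Add(I, Mul(Add(-1122, a), Function('B')(11))), Rational(1, 2)) = Pow(Add(4749080, Mul(Add(-1122, Rational(885, 697)), Mul(Rational(-2, 5), 11, Add(32, 11)))), Rational(1, 2)) = Pow(Add(4749080, Mul(Rational(-781149, 697), Mul(Rational(-2, 5), 11, 43))), Rational(1, 2)) = Pow(Add(4749080, Mul(Rational(-781149, 697), Rational(-946, 5))), Rational(1, 2)) = Pow(Add(4749080, Rational(738966954, 3485)), Rational(1, 2)) = Pow(Rational(17289510754, 3485), Rational(1, 2)) = Mul(Rational(1, 3485), Pow(60253944977690, Rational(1, 2)))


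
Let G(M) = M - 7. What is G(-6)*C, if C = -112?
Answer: 1456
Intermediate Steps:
G(M) = -7 + M
G(-6)*C = (-7 - 6)*(-112) = -13*(-112) = 1456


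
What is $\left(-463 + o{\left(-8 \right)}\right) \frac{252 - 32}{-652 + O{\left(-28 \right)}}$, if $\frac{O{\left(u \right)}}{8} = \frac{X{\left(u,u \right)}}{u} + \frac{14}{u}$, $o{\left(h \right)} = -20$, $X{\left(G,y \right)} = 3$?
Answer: $\frac{33810}{209} \approx 161.77$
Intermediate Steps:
$O{\left(u \right)} = \frac{136}{u}$ ($O{\left(u \right)} = 8 \left(\frac{3}{u} + \frac{14}{u}\right) = 8 \frac{17}{u} = \frac{136}{u}$)
$\left(-463 + o{\left(-8 \right)}\right) \frac{252 - 32}{-652 + O{\left(-28 \right)}} = \left(-463 - 20\right) \frac{252 - 32}{-652 + \frac{136}{-28}} = - 483 \frac{252 - 32}{-652 + 136 \left(- \frac{1}{28}\right)} = - 483 \frac{220}{-652 - \frac{34}{7}} = - 483 \frac{220}{- \frac{4598}{7}} = - 483 \cdot 220 \left(- \frac{7}{4598}\right) = \left(-483\right) \left(- \frac{70}{209}\right) = \frac{33810}{209}$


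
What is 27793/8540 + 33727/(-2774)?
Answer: -105465399/11844980 ≈ -8.9038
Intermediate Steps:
27793/8540 + 33727/(-2774) = 27793*(1/8540) + 33727*(-1/2774) = 27793/8540 - 33727/2774 = -105465399/11844980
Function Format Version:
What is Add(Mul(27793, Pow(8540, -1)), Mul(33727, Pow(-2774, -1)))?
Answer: Rational(-105465399, 11844980) ≈ -8.9038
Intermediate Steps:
Add(Mul(27793, Pow(8540, -1)), Mul(33727, Pow(-2774, -1))) = Add(Mul(27793, Rational(1, 8540)), Mul(33727, Rational(-1, 2774))) = Add(Rational(27793, 8540), Rational(-33727, 2774)) = Rational(-105465399, 11844980)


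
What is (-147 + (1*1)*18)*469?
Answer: -60501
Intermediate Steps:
(-147 + (1*1)*18)*469 = (-147 + 1*18)*469 = (-147 + 18)*469 = -129*469 = -60501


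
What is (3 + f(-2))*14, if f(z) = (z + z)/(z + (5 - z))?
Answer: 154/5 ≈ 30.800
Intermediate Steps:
f(z) = 2*z/5 (f(z) = (2*z)/5 = (2*z)*(⅕) = 2*z/5)
(3 + f(-2))*14 = (3 + (⅖)*(-2))*14 = (3 - ⅘)*14 = (11/5)*14 = 154/5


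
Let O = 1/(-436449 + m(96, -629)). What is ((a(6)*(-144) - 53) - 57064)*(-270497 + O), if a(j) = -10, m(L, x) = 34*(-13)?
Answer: 6579780071708556/436891 ≈ 1.5060e+10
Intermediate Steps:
m(L, x) = -442
O = -1/436891 (O = 1/(-436449 - 442) = 1/(-436891) = -1/436891 ≈ -2.2889e-6)
((a(6)*(-144) - 53) - 57064)*(-270497 + O) = ((-10*(-144) - 53) - 57064)*(-270497 - 1/436891) = ((1440 - 53) - 57064)*(-118177704828/436891) = (1387 - 57064)*(-118177704828/436891) = -55677*(-118177704828/436891) = 6579780071708556/436891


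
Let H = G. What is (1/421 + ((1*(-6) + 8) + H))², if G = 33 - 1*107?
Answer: 918756721/177241 ≈ 5183.7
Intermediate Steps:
G = -74 (G = 33 - 107 = -74)
H = -74
(1/421 + ((1*(-6) + 8) + H))² = (1/421 + ((1*(-6) + 8) - 74))² = (1/421 + ((-6 + 8) - 74))² = (1/421 + (2 - 74))² = (1/421 - 72)² = (-30311/421)² = 918756721/177241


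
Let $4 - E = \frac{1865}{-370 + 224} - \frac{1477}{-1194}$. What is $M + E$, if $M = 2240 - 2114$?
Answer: $\frac{6168322}{43581} \approx 141.54$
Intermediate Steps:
$E = \frac{677116}{43581}$ ($E = 4 - \left(\frac{1865}{-370 + 224} - \frac{1477}{-1194}\right) = 4 - \left(\frac{1865}{-146} - - \frac{1477}{1194}\right) = 4 - \left(1865 \left(- \frac{1}{146}\right) + \frac{1477}{1194}\right) = 4 - \left(- \frac{1865}{146} + \frac{1477}{1194}\right) = 4 - - \frac{502792}{43581} = 4 + \frac{502792}{43581} = \frac{677116}{43581} \approx 15.537$)
$M = 126$ ($M = 2240 - 2114 = 126$)
$M + E = 126 + \frac{677116}{43581} = \frac{6168322}{43581}$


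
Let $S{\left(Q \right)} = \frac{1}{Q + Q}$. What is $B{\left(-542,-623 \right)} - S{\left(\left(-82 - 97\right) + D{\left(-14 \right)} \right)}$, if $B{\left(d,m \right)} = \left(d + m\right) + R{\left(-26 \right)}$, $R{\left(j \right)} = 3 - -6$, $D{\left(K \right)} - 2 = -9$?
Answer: $- \frac{430031}{372} \approx -1156.0$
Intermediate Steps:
$D{\left(K \right)} = -7$ ($D{\left(K \right)} = 2 - 9 = -7$)
$R{\left(j \right)} = 9$ ($R{\left(j \right)} = 3 + 6 = 9$)
$B{\left(d,m \right)} = 9 + d + m$ ($B{\left(d,m \right)} = \left(d + m\right) + 9 = 9 + d + m$)
$S{\left(Q \right)} = \frac{1}{2 Q}$
$B{\left(-542,-623 \right)} - S{\left(\left(-82 - 97\right) + D{\left(-14 \right)} \right)} = \left(9 - 542 - 623\right) - \frac{1}{2 \left(\left(-82 - 97\right) - 7\right)} = -1156 - \frac{1}{2 \left(-179 - 7\right)} = -1156 - \frac{1}{2 \left(-186\right)} = -1156 - \frac{1}{2} \left(- \frac{1}{186}\right) = -1156 - - \frac{1}{372} = -1156 + \frac{1}{372} = - \frac{430031}{372}$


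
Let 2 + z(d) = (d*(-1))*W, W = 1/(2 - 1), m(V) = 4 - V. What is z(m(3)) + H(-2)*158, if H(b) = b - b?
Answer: -3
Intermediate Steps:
W = 1 (W = 1/1 = 1)
z(d) = -2 - d (z(d) = -2 + (d*(-1))*1 = -2 - d*1 = -2 - d)
H(b) = 0
z(m(3)) + H(-2)*158 = (-2 - (4 - 1*3)) + 0*158 = (-2 - (4 - 3)) + 0 = (-2 - 1*1) + 0 = (-2 - 1) + 0 = -3 + 0 = -3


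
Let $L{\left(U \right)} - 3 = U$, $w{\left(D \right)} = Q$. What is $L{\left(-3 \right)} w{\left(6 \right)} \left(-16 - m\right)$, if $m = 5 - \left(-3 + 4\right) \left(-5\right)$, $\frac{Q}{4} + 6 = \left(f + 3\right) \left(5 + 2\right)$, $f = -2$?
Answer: $0$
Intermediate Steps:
$Q = 4$ ($Q = -24 + 4 \left(-2 + 3\right) \left(5 + 2\right) = -24 + 4 \cdot 1 \cdot 7 = -24 + 4 \cdot 7 = -24 + 28 = 4$)
$w{\left(D \right)} = 4$
$L{\left(U \right)} = 3 + U$
$m = 10$ ($m = 5 - 1 \left(-5\right) = 5 - -5 = 5 + 5 = 10$)
$L{\left(-3 \right)} w{\left(6 \right)} \left(-16 - m\right) = \left(3 - 3\right) 4 \left(-16 - 10\right) = 0 \cdot 4 \left(-16 - 10\right) = 0 \left(-26\right) = 0$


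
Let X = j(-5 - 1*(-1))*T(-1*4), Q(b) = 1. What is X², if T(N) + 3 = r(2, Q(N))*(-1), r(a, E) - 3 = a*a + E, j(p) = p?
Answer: 1936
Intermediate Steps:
r(a, E) = 3 + E + a² (r(a, E) = 3 + (a*a + E) = 3 + (a² + E) = 3 + (E + a²) = 3 + E + a²)
T(N) = -11 (T(N) = -3 + (3 + 1 + 2²)*(-1) = -3 + (3 + 1 + 4)*(-1) = -3 + 8*(-1) = -3 - 8 = -11)
X = 44 (X = (-5 - 1*(-1))*(-11) = (-5 + 1)*(-11) = -4*(-11) = 44)
X² = 44² = 1936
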